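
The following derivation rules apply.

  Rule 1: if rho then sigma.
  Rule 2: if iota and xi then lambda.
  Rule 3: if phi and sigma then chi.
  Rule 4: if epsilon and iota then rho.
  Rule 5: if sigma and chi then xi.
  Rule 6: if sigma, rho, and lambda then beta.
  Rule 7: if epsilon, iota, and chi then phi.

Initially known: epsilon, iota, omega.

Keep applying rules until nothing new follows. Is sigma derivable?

Yes

epsilon and iota hold, so rho follows (Rule 4).
rho holds, so sigma follows (Rule 1).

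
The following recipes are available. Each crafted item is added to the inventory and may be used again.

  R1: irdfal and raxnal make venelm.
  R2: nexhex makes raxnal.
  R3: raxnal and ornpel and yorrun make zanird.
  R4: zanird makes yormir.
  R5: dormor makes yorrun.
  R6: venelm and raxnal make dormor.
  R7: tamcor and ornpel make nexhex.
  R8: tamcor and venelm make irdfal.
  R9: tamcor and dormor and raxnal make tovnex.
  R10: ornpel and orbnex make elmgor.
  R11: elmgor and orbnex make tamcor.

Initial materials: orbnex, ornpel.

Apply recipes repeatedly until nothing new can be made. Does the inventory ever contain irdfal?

No

irdfal would need tamcor and venelm (R8), but venelm is never obtained.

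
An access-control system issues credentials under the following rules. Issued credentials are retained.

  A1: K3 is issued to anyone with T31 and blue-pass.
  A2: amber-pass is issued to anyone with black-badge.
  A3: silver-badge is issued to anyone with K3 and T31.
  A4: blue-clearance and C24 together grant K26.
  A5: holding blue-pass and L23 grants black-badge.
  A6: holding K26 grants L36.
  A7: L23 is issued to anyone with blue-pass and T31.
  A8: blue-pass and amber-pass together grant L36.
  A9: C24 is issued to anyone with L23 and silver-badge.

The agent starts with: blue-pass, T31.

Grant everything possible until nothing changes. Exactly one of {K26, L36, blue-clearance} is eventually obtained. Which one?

Holding blue-pass and T31 grants L23 (A7).
Holding blue-pass and L23 grants black-badge (A5).
Holding black-badge grants amber-pass (A2).
Holding blue-pass and amber-pass grants L36 (A8).
K26 would need blue-clearance and C24 (A4), but blue-clearance is never granted. No rule produces blue-clearance, and it is not given.

L36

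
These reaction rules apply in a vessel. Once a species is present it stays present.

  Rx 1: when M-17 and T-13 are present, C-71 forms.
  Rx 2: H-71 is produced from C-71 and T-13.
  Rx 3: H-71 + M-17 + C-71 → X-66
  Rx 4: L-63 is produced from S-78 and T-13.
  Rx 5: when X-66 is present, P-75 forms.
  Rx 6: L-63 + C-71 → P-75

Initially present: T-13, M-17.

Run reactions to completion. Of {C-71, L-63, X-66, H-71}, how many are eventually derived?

M-17 and T-13 present → C-71 forms (Rx 1).
C-71 and T-13 present → H-71 forms (Rx 2).
H-71, M-17, and C-71 present → X-66 forms (Rx 3).
C-71: reached.
L-63 would need S-78 and T-13 (Rx 4), but S-78 never forms.
X-66: reached.
H-71: reached.
Reached: C-71, X-66, and H-71 — 3 of the 4.

3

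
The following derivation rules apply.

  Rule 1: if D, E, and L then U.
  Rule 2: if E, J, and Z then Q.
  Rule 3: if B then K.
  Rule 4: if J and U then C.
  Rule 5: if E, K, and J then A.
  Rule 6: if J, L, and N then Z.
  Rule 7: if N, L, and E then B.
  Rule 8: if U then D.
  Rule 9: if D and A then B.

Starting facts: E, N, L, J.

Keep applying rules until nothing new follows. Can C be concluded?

C would need J and U (Rule 4), but U is never established.

No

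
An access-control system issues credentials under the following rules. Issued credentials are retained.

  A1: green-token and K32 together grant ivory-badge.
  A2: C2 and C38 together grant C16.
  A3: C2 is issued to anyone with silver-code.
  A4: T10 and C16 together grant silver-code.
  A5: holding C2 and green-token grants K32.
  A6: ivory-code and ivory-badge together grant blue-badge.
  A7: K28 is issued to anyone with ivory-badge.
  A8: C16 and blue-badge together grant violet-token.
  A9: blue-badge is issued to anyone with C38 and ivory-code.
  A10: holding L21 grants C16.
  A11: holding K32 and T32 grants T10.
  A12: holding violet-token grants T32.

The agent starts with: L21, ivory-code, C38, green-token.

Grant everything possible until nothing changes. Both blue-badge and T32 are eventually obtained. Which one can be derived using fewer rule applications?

blue-badge: Holding C38 and ivory-code grants blue-badge (A9). [1 rule application]
T32: Holding L21 grants C16 (A10). Holding C38 and ivory-code grants blue-badge (A9). Holding C16 and blue-badge grants violet-token (A8). Holding violet-token grants T32 (A12). [4 rule applications]
blue-badge needs fewer.

blue-badge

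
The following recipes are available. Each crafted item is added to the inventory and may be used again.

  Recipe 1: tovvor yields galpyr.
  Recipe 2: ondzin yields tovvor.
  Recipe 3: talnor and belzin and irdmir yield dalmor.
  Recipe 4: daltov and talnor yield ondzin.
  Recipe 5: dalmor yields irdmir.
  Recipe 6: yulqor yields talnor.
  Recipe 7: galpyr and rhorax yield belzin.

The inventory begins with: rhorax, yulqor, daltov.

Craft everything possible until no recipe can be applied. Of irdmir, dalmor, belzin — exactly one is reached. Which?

yulqor → talnor (Recipe 6).
daltov and talnor → ondzin (Recipe 4).
Using Recipe 2, ondzin makes tovvor.
tovvor → galpyr (Recipe 1).
Using Recipe 7, galpyr and rhorax make belzin.
dalmor would need talnor, belzin, and irdmir (Recipe 3), but irdmir is never obtained. irdmir would need dalmor (Recipe 5), but dalmor is never obtained.

belzin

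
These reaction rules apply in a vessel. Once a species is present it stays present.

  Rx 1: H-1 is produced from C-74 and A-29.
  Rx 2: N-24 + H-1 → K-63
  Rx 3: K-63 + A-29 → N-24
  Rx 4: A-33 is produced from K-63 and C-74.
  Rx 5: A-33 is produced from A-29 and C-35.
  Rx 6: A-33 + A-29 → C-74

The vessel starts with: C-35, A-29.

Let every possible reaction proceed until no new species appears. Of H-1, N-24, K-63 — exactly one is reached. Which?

H-1

A-29 and C-35 present → A-33 forms (Rx 5).
A-33 and A-29 present → C-74 forms (Rx 6).
C-74 and A-29 present → H-1 forms (Rx 1).
N-24 would need K-63 and A-29 (Rx 3), but K-63 never forms. K-63 would need N-24 and H-1 (Rx 2), but N-24 never forms.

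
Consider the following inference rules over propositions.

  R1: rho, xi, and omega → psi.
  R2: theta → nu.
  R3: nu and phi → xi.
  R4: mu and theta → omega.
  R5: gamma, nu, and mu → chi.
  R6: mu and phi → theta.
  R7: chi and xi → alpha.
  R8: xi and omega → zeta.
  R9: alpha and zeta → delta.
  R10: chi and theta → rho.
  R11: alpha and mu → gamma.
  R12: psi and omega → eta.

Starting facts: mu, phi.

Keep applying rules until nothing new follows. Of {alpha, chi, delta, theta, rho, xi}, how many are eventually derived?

2

From mu and phi, R6 gives theta.
theta holds, so nu follows (R2).
From nu and phi, R3 gives xi.
alpha would need chi and xi (R7), but chi is never established.
chi would need gamma, nu, and mu (R5), but gamma is never established.
delta would need alpha and zeta (R9), but alpha is never established.
theta: reached.
rho would need chi and theta (R10), but chi is never established.
xi: reached.
Reached: theta and xi — 2 of the 6.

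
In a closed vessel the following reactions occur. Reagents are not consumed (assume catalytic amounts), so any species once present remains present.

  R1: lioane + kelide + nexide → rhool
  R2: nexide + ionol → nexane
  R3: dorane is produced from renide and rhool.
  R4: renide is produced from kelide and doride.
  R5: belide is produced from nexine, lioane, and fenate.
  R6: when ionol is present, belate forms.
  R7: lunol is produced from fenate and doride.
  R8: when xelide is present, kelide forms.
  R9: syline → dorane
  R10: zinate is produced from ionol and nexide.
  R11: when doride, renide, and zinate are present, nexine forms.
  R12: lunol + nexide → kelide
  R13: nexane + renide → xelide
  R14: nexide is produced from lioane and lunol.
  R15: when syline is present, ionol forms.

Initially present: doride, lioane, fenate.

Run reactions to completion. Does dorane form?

Yes

fenate and doride present → lunol forms (R7).
lioane and lunol present → nexide forms (R14).
lunol and nexide present → kelide forms (R12).
kelide and doride present → renide forms (R4).
lioane, kelide, and nexide present → rhool forms (R1).
renide and rhool present → dorane forms (R3).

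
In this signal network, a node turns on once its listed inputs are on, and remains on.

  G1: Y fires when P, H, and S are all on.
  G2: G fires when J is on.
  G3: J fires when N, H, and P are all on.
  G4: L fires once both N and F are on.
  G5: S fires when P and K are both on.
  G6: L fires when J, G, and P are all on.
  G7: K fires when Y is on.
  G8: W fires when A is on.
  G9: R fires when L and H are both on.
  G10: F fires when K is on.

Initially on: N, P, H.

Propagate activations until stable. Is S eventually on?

S would need P and K (G5), but K never turns on.

No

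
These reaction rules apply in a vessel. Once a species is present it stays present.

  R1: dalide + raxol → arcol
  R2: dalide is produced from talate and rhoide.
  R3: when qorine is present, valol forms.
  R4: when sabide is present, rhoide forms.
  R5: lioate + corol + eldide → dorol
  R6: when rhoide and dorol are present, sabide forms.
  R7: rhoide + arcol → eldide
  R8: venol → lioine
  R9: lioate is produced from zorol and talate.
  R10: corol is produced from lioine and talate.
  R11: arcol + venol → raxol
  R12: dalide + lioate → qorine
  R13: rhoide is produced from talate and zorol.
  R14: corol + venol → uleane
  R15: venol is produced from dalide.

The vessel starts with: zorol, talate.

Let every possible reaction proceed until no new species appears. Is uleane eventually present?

Yes

talate and zorol present → rhoide forms (R13).
talate and rhoide present → dalide forms (R2).
dalide present → venol forms (R15).
venol present → lioine forms (R8).
lioine and talate present → corol forms (R10).
corol and venol present → uleane forms (R14).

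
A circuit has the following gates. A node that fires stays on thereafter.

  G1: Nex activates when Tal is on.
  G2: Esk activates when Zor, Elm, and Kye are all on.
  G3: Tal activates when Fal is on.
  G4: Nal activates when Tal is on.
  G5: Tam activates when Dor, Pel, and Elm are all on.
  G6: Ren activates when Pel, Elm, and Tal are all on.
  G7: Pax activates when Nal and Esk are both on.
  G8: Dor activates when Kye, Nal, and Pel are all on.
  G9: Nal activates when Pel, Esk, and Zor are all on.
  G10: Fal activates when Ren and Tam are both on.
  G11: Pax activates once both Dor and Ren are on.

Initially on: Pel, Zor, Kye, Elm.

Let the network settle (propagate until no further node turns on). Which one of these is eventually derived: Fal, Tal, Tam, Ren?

G2: Zor, Elm, and Kye on → Esk on.
Pel, Esk, and Zor are on, so Nal activates (G9).
Kye, Nal, and Pel are on, so Dor activates (G8).
Dor, Pel, and Elm are on, so Tam activates (G5).
Ren would need Pel, Elm, and Tal (G6), but Tal never turns on. Tal would need Fal (G3), but Fal never turns on. Fal would need Ren and Tam (G10), but Ren never turns on.

Tam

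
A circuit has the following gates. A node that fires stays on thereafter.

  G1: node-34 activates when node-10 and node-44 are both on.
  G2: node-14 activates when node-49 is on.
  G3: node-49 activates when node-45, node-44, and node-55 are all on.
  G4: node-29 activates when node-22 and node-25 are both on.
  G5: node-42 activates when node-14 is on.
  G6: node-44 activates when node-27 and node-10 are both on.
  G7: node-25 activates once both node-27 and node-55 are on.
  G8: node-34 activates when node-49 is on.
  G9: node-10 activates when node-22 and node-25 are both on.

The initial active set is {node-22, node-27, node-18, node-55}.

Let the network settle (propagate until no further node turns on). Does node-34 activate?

G7: node-27 and node-55 on → node-25 on.
G9: node-22 and node-25 on → node-10 on.
G6: node-27 and node-10 on → node-44 on.
G1: node-10 and node-44 on → node-34 on.

Yes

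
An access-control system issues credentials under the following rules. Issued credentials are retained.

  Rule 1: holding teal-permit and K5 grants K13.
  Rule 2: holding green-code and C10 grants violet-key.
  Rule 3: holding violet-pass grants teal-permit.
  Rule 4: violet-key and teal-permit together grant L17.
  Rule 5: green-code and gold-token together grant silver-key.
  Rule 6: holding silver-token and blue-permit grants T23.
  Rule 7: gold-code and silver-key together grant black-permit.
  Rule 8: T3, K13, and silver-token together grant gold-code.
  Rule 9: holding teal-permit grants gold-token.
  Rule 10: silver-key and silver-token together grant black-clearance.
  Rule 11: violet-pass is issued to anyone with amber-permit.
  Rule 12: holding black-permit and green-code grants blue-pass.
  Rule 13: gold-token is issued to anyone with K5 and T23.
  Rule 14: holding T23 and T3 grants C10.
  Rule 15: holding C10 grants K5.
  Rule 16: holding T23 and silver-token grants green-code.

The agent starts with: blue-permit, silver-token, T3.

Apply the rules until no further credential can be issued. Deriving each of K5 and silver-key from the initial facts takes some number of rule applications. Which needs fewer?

K5: Holding silver-token and blue-permit grants T23 (Rule 6). Holding T23 and T3 grants C10 (Rule 14). Holding C10 grants K5 (Rule 15). [3 rule applications]
silver-key: Holding silver-token and blue-permit grants T23 (Rule 6). Holding T23 and silver-token grants green-code (Rule 16). Holding T23 and T3 grants C10 (Rule 14). Holding C10 grants K5 (Rule 15). Holding K5 and T23 grants gold-token (Rule 13). Holding green-code and gold-token grants silver-key (Rule 5). [6 rule applications]
K5 needs fewer.

K5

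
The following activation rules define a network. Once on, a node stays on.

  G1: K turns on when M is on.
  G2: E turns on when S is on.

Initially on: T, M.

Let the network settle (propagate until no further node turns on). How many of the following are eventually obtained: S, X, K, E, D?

1

M is on, so K turns on (G1).
No rule produces S, and it is not given.
No rule produces X, and it is not given.
K: reached.
E would need S (G2), but S never turns on.
No rule produces D, and it is not given.
Reached: K — 1 of the 5.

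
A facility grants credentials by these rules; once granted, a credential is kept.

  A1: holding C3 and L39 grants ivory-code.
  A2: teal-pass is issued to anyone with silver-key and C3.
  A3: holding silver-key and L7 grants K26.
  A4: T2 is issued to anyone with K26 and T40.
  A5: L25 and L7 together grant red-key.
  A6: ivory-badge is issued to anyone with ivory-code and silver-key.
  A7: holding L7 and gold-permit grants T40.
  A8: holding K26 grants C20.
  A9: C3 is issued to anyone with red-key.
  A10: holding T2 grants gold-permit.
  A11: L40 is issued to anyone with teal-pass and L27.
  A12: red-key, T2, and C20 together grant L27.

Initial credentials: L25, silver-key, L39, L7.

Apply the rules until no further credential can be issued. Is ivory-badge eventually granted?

Yes

Holding L25 and L7 grants red-key (A5).
Holding red-key grants C3 (A9).
Holding C3 and L39 grants ivory-code (A1).
Holding ivory-code and silver-key grants ivory-badge (A6).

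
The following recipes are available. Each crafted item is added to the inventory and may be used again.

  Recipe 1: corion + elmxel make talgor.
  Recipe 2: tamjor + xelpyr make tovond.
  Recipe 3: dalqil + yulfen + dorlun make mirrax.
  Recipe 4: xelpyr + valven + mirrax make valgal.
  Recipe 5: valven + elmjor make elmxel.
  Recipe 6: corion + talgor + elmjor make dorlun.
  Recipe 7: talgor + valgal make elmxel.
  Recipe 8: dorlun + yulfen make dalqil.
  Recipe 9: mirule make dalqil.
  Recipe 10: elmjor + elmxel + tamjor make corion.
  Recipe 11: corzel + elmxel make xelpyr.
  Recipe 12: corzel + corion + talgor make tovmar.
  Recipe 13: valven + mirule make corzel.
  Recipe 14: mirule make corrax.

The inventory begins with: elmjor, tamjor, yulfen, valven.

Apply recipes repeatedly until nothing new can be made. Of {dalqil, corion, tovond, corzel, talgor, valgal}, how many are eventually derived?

valven + elmjor → elmxel (Recipe 5).
elmjor + elmxel + tamjor → corion (Recipe 10).
Using Recipe 1, corion and elmxel make talgor.
corion + talgor + elmjor → dorlun (Recipe 6).
Using Recipe 8, dorlun and yulfen make dalqil.
dalqil: reached.
corion: reached.
tovond would need tamjor and xelpyr (Recipe 2), but xelpyr is never obtained.
corzel would need valven and mirule (Recipe 13), but mirule is never obtained.
talgor: reached.
valgal would need xelpyr, valven, and mirrax (Recipe 4), but xelpyr is never obtained.
Reached: dalqil, corion, and talgor — 3 of the 6.

3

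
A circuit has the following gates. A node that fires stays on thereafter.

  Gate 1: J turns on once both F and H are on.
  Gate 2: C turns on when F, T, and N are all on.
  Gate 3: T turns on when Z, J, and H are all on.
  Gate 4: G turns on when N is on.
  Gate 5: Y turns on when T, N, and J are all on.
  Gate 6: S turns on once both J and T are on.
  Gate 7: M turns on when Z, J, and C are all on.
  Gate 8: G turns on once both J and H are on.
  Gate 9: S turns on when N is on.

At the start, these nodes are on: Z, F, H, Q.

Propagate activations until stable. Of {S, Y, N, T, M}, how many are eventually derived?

Gate 1: F and H on → J on.
Z, J, and H are on, so T turns on (Gate 3).
Gate 6: J and T on → S on.
S: reached.
Y would need T, N, and J (Gate 5), but N never turns on.
No rule produces N, and it is not given.
T: reached.
M would need Z, J, and C (Gate 7), but C never turns on.
Reached: S and T — 2 of the 5.

2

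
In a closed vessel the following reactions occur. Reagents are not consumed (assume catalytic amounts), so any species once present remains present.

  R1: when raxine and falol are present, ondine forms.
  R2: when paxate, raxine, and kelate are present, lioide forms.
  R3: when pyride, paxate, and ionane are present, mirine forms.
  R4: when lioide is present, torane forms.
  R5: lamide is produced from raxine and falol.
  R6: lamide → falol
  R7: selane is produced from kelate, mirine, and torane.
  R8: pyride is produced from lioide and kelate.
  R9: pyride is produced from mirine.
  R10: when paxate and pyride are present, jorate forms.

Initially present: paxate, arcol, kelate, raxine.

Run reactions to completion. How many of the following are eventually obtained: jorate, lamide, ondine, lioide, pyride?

3

paxate, raxine, and kelate present → lioide forms (R2).
lioide and kelate present → pyride forms (R8).
paxate and pyride present → jorate forms (R10).
jorate: reached.
lamide would need raxine and falol (R5), but falol never forms.
ondine would need raxine and falol (R1), but falol never forms.
lioide: reached.
pyride: reached.
Reached: jorate, lioide, and pyride — 3 of the 5.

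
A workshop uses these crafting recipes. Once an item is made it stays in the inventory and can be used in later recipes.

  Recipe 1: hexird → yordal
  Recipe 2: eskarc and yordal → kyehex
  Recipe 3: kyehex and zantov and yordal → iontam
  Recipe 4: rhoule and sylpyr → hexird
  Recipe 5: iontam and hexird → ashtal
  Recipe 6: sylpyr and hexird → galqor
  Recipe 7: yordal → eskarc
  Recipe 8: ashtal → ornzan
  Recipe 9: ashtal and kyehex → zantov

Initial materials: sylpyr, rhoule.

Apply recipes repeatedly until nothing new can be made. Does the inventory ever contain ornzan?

No

ornzan would need ashtal (Recipe 8), but ashtal is never obtained.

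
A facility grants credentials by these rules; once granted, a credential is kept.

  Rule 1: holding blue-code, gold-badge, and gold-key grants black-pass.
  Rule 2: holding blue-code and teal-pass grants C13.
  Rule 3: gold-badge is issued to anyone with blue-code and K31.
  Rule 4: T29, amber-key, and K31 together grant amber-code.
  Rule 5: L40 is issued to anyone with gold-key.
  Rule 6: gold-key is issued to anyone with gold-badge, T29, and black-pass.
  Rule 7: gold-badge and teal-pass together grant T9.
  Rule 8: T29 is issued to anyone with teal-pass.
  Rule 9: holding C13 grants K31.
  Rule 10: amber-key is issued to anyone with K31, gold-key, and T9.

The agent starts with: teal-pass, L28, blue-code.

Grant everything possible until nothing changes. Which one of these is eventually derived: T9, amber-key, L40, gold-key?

Holding blue-code and teal-pass grants C13 (Rule 2).
Holding C13 grants K31 (Rule 9).
Holding blue-code and K31 grants gold-badge (Rule 3).
Holding gold-badge and teal-pass grants T9 (Rule 7).
amber-key would need K31, gold-key, and T9 (Rule 10), but gold-key is never granted. gold-key would need gold-badge, T29, and black-pass (Rule 6), but black-pass is never granted. L40 would need gold-key (Rule 5), but gold-key is never granted.

T9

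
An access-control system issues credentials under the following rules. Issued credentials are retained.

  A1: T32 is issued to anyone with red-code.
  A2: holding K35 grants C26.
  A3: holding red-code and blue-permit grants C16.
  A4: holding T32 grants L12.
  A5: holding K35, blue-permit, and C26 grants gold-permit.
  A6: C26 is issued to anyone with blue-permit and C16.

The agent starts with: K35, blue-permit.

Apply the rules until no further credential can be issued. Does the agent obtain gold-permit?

Yes

Holding K35 grants C26 (A2).
Holding K35, blue-permit, and C26 grants gold-permit (A5).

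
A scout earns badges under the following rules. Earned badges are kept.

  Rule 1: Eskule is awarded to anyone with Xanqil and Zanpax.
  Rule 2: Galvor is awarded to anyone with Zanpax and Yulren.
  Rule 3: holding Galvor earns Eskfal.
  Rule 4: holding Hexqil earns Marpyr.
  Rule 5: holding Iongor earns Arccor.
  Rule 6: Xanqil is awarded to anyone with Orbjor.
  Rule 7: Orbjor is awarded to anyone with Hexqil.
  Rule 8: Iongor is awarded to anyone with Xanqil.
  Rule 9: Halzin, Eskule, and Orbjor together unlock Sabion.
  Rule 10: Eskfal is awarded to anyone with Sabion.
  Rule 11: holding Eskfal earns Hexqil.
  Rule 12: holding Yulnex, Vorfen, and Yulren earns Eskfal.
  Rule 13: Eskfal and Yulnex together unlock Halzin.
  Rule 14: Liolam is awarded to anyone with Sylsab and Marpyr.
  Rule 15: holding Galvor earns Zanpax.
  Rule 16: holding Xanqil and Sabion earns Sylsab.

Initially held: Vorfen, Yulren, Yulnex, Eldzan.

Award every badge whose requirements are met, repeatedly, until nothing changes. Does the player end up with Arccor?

Yes

With Yulnex, Vorfen, and Yulren, Eskfal is earned (Rule 12).
With Eskfal, Hexqil is earned (Rule 11).
With Hexqil, Orbjor is earned (Rule 7).
With Orbjor, Xanqil is earned (Rule 6).
With Xanqil, Iongor is earned (Rule 8).
With Iongor, Arccor is earned (Rule 5).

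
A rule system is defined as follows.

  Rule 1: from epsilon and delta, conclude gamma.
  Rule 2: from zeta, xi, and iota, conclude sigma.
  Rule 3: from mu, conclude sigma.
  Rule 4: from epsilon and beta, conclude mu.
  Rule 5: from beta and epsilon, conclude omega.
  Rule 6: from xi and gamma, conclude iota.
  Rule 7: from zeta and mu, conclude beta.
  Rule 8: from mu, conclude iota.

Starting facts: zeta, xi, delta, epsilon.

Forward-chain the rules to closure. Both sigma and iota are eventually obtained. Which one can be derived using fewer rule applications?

iota: From epsilon and delta, Rule 1 gives gamma. From xi and gamma, Rule 6 gives iota. [2 rule applications]
sigma: epsilon and delta hold, so gamma follows (Rule 1). From xi and gamma, Rule 6 gives iota. From zeta, xi, and iota, Rule 2 gives sigma. [3 rule applications]
iota needs fewer.

iota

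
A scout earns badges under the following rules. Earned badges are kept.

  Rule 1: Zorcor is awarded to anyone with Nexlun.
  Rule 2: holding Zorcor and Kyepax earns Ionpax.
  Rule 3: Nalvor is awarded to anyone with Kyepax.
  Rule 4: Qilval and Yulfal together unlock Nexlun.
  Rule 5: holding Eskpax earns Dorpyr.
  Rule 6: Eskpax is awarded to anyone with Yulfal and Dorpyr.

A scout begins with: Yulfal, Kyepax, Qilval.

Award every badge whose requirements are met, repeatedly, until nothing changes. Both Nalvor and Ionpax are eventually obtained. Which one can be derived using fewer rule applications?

Nalvor

Nalvor: With Kyepax, Nalvor is earned (Rule 3). [1 rule application]
Ionpax: With Qilval and Yulfal, Nexlun is earned (Rule 4). With Nexlun, Zorcor is earned (Rule 1). With Zorcor and Kyepax, Ionpax is earned (Rule 2). [3 rule applications]
Nalvor needs fewer.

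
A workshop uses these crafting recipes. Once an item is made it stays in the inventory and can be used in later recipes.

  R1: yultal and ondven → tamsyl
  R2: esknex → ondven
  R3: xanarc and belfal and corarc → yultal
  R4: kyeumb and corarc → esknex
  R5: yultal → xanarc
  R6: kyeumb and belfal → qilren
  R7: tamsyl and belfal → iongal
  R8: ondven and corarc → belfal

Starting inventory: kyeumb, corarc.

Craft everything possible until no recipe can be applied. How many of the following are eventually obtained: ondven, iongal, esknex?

2

Using R4, kyeumb and corarc make esknex.
esknex → ondven (R2).
ondven: reached.
iongal would need tamsyl and belfal (R7), but tamsyl is never obtained.
esknex: reached.
Reached: ondven and esknex — 2 of the 3.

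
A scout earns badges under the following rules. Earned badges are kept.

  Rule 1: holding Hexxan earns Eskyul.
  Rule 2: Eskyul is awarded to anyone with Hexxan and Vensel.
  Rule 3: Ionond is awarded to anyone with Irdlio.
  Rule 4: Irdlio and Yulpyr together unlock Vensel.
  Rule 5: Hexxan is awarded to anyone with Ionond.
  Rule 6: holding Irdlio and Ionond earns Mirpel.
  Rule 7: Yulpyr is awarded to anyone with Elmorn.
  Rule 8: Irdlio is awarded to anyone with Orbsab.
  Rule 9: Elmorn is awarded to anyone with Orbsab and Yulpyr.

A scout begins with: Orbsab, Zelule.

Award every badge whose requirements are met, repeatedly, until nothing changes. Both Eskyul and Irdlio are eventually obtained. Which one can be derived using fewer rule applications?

Irdlio: With Orbsab, Irdlio is earned (Rule 8). [1 rule application]
Eskyul: With Orbsab, Irdlio is earned (Rule 8). With Irdlio, Ionond is earned (Rule 3). With Ionond, Hexxan is earned (Rule 5). With Hexxan, Eskyul is earned (Rule 1). [4 rule applications]
Irdlio needs fewer.

Irdlio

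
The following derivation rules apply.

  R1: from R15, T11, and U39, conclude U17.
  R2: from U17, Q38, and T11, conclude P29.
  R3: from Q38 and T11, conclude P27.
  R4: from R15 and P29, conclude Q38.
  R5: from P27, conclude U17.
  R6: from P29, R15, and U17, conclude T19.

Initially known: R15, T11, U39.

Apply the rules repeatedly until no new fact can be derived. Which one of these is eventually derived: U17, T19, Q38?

U17

From R15, T11, and U39, R1 gives U17.
Q38 would need R15 and P29 (R4), but P29 is never established. T19 would need P29, R15, and U17 (R6), but P29 is never established.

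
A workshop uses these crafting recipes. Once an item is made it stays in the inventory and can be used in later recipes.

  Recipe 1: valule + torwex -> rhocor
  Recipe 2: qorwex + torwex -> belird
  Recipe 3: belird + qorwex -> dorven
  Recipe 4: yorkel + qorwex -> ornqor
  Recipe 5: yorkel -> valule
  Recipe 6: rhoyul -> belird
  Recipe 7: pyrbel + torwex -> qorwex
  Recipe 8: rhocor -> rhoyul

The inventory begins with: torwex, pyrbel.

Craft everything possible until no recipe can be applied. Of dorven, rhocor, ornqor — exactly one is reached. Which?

pyrbel + torwex -> qorwex (Recipe 7).
Using Recipe 2, qorwex and torwex make belird.
Using Recipe 3, belird and qorwex make dorven.
ornqor would need yorkel and qorwex (Recipe 4), but yorkel is never obtained. rhocor would need valule and torwex (Recipe 1), but valule is never obtained.

dorven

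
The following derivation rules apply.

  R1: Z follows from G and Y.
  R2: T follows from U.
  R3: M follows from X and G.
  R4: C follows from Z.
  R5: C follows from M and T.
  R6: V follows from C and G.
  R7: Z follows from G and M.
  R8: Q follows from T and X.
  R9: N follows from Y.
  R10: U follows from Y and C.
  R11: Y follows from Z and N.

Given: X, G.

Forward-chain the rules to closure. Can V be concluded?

Yes

From X and G, R3 gives M.
From G and M, R7 gives Z.
From Z, R4 gives C.
From C and G, R6 gives V.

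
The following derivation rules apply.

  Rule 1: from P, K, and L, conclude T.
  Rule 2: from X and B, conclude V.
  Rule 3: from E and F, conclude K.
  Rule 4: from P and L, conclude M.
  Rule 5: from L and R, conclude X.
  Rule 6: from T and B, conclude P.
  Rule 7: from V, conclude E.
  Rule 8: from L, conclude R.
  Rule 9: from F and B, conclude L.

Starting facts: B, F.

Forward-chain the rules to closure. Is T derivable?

No

T would need P, K, and L (Rule 1), but P is never established.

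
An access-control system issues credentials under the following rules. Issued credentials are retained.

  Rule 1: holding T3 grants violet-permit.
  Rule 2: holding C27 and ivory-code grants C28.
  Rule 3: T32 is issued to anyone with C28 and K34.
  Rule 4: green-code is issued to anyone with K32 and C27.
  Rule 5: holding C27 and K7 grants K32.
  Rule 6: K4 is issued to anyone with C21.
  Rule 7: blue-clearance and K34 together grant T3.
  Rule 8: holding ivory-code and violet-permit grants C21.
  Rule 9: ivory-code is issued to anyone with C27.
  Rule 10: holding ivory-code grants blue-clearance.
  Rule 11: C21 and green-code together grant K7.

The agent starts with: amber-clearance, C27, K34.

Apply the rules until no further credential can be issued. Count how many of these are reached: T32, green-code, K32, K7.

1

Holding C27 grants ivory-code (Rule 9).
Holding C27 and ivory-code grants C28 (Rule 2).
Holding C28 and K34 grants T32 (Rule 3).
T32: reached.
green-code would need K32 and C27 (Rule 4), but K32 is never granted.
K32 would need C27 and K7 (Rule 5), but K7 is never granted.
K7 would need C21 and green-code (Rule 11), but green-code is never granted.
Reached: T32 — 1 of the 4.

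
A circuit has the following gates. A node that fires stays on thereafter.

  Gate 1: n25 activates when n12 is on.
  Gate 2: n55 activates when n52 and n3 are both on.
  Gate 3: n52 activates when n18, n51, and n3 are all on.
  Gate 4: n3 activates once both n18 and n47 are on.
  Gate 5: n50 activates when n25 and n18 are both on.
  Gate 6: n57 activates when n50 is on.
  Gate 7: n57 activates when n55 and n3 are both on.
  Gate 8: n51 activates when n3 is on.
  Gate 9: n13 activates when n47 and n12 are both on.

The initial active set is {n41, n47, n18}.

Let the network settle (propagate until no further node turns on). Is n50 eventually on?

n50 would need n25 and n18 (Gate 5), but n25 never turns on.

No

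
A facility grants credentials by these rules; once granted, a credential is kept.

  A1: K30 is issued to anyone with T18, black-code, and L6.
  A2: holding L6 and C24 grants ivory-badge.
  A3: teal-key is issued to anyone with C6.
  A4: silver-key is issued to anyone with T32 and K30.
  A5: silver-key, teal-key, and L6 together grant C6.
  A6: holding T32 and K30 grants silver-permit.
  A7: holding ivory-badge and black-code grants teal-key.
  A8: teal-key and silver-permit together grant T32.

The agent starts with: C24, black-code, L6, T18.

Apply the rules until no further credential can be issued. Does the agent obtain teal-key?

Holding L6 and C24 grants ivory-badge (A2).
Holding ivory-badge and black-code grants teal-key (A7).

Yes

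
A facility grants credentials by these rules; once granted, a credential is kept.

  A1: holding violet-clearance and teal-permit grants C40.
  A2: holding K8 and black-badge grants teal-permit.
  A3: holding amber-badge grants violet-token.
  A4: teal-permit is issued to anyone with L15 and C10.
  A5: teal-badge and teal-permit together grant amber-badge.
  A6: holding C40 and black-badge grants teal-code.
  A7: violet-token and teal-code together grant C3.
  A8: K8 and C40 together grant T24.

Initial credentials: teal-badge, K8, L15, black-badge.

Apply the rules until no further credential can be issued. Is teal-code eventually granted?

No

teal-code would need C40 and black-badge (A6), but C40 is never granted.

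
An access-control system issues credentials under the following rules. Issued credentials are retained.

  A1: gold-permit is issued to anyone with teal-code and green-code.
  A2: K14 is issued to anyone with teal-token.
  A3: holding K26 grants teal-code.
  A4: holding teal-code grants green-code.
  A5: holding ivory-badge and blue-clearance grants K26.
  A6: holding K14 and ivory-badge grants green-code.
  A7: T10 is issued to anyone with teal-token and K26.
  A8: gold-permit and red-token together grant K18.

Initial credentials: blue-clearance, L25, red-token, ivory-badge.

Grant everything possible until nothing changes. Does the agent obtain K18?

Holding ivory-badge and blue-clearance grants K26 (A5).
Holding K26 grants teal-code (A3).
Holding teal-code grants green-code (A4).
Holding teal-code and green-code grants gold-permit (A1).
Holding gold-permit and red-token grants K18 (A8).

Yes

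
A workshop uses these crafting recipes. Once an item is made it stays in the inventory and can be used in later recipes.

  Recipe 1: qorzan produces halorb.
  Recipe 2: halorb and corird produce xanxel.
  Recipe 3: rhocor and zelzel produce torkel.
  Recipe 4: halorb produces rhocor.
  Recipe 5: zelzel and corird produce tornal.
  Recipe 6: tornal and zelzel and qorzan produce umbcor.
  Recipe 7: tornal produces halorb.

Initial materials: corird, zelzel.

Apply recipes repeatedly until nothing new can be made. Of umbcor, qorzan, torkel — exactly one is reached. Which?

Using Recipe 5, zelzel and corird make tornal.
Using Recipe 7, tornal makes halorb.
Using Recipe 4, halorb makes rhocor.
Using Recipe 3, rhocor and zelzel make torkel.
umbcor would need tornal, zelzel, and qorzan (Recipe 6), but qorzan is never obtained. No rule produces qorzan, and it is not given.

torkel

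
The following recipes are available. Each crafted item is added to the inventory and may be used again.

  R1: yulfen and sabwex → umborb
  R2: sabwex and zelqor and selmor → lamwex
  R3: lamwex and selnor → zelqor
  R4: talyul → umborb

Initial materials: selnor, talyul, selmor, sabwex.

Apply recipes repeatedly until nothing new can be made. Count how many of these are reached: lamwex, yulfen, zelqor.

lamwex would need sabwex, zelqor, and selmor (R2), but zelqor is never obtained.
No rule produces yulfen, and it is not given.
zelqor would need lamwex and selnor (R3), but lamwex is never obtained.
None of the 3 are reached.

0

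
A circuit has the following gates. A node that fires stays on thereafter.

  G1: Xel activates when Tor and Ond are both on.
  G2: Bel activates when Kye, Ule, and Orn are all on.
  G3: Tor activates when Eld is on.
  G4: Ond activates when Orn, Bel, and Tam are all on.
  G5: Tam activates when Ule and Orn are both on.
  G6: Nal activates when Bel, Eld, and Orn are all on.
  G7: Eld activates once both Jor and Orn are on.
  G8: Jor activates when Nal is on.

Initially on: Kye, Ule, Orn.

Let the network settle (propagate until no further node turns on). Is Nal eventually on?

No

Nal would need Bel, Eld, and Orn (G6), but Eld never turns on.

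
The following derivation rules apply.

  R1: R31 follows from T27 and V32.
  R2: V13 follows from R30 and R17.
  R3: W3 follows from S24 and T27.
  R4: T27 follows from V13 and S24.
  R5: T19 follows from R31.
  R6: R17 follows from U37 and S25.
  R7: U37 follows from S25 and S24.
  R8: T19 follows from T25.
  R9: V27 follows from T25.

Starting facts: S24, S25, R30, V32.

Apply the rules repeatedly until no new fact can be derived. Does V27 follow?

V27 would need T25 (R9), but T25 is never established.

No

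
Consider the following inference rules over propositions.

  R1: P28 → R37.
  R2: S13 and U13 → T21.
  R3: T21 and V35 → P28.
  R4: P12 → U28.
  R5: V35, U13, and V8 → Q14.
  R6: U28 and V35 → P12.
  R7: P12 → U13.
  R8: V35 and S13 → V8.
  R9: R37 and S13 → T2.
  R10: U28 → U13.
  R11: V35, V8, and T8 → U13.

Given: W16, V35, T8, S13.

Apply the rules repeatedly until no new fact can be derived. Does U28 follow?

No

U28 would need P12 (R4), but P12 is never established.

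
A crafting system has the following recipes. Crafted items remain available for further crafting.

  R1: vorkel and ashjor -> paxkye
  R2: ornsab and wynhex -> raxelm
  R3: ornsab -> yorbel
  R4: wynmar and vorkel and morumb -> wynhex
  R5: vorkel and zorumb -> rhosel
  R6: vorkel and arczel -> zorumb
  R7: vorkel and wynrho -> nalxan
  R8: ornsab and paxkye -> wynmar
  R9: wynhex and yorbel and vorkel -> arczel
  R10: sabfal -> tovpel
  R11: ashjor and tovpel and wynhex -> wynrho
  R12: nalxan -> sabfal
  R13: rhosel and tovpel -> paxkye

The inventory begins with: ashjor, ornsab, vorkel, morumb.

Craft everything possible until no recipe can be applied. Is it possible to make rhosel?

Yes

ornsab -> yorbel (R3).
vorkel and ashjor -> paxkye (R1).
Using R8, ornsab and paxkye make wynmar.
Using R4, wynmar, vorkel, and morumb make wynhex.
Using R9, wynhex, yorbel, and vorkel make arczel.
vorkel and arczel -> zorumb (R6).
Using R5, vorkel and zorumb make rhosel.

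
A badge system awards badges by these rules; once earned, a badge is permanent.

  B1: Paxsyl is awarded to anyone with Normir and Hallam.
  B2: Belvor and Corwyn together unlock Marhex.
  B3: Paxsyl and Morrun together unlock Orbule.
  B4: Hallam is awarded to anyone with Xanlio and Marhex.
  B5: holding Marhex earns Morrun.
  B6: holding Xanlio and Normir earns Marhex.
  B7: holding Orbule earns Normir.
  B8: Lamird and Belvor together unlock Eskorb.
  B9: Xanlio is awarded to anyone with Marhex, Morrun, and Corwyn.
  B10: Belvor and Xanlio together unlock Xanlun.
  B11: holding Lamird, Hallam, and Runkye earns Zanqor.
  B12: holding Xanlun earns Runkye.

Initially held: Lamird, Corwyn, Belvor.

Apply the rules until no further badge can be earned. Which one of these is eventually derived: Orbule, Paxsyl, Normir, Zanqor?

Zanqor

With Belvor and Corwyn, Marhex is earned (B2).
With Marhex, Morrun is earned (B5).
With Marhex, Morrun, and Corwyn, Xanlio is earned (B9).
With Belvor and Xanlio, Xanlun is earned (B10).
With Xanlio and Marhex, Hallam is earned (B4).
With Xanlun, Runkye is earned (B12).
With Lamird, Hallam, and Runkye, Zanqor is earned (B11).
Paxsyl would need Normir and Hallam (B1), but Normir is never earned. Normir would need Orbule (B7), but Orbule is never earned. Orbule would need Paxsyl and Morrun (B3), but Paxsyl is never earned.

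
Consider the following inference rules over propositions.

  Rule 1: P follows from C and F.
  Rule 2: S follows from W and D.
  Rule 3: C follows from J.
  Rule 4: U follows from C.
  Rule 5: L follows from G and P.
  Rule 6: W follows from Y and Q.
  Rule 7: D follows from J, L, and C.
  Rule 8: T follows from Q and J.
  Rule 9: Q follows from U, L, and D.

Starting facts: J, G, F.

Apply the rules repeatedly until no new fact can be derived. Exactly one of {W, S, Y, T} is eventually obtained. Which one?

T

J holds, so C follows (Rule 3).
From C and F, Rule 1 gives P.
C holds, so U follows (Rule 4).
From G and P, Rule 5 gives L.
J, L, and C hold, so D follows (Rule 7).
From U, L, and D, Rule 9 gives Q.
Q and J hold, so T follows (Rule 8).
W would need Y and Q (Rule 6), but Y is never established. S would need W and D (Rule 2), but W is never established. No rule produces Y, and it is not given.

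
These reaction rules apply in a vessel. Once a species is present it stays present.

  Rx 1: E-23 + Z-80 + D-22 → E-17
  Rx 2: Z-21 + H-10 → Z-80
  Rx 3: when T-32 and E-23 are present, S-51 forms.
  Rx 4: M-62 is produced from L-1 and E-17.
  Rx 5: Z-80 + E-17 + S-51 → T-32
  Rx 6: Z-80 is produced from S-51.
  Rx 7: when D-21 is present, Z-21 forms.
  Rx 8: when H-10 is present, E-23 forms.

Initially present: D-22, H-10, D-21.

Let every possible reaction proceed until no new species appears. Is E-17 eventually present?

Yes

H-10 present → E-23 forms (Rx 8).
D-21 present → Z-21 forms (Rx 7).
Z-21 and H-10 present → Z-80 forms (Rx 2).
E-23, Z-80, and D-22 present → E-17 forms (Rx 1).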